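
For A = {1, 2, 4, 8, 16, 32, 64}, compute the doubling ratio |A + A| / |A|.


|A| = 7.
Compute A + A by enumerating all 49 pairs.
A + A = {2, 3, 4, 5, 6, 8, 9, 10, 12, 16, 17, 18, 20, 24, 32, 33, 34, 36, 40, 48, 64, 65, 66, 68, 72, 80, 96, 128}, so |A + A| = 28.
K = |A + A| / |A| = 28/7 = 4/1 ≈ 4.0000.
Reference: AP of size 7 gives K = 13/7 ≈ 1.8571; a fully generic set of size 7 gives K ≈ 4.0000.

|A| = 7, |A + A| = 28, K = 28/7 = 4/1.


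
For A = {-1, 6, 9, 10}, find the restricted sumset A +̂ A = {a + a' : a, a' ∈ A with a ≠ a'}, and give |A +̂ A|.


Restricted sumset: A +̂ A = {a + a' : a ∈ A, a' ∈ A, a ≠ a'}.
Equivalently, take A + A and drop any sum 2a that is achievable ONLY as a + a for a ∈ A (i.e. sums representable only with equal summands).
Enumerate pairs (a, a') with a < a' (symmetric, so each unordered pair gives one sum; this covers all a ≠ a'):
  -1 + 6 = 5
  -1 + 9 = 8
  -1 + 10 = 9
  6 + 9 = 15
  6 + 10 = 16
  9 + 10 = 19
Collected distinct sums: {5, 8, 9, 15, 16, 19}
|A +̂ A| = 6
(Reference bound: |A +̂ A| ≥ 2|A| - 3 for |A| ≥ 2, with |A| = 4 giving ≥ 5.)

|A +̂ A| = 6


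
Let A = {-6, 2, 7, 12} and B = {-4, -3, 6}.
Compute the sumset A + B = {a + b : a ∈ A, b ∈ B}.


A + B = {a + b : a ∈ A, b ∈ B}.
Enumerate all |A|·|B| = 4·3 = 12 pairs (a, b) and collect distinct sums.
a = -6: -6+-4=-10, -6+-3=-9, -6+6=0
a = 2: 2+-4=-2, 2+-3=-1, 2+6=8
a = 7: 7+-4=3, 7+-3=4, 7+6=13
a = 12: 12+-4=8, 12+-3=9, 12+6=18
Collecting distinct sums: A + B = {-10, -9, -2, -1, 0, 3, 4, 8, 9, 13, 18}
|A + B| = 11

A + B = {-10, -9, -2, -1, 0, 3, 4, 8, 9, 13, 18}


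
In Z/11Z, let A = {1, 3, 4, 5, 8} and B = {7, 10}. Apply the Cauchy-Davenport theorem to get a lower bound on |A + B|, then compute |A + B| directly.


Cauchy-Davenport: |A + B| ≥ min(p, |A| + |B| - 1) for A, B nonempty in Z/pZ.
|A| = 5, |B| = 2, p = 11.
CD lower bound = min(11, 5 + 2 - 1) = min(11, 6) = 6.
Compute A + B mod 11 directly:
a = 1: 1+7=8, 1+10=0
a = 3: 3+7=10, 3+10=2
a = 4: 4+7=0, 4+10=3
a = 5: 5+7=1, 5+10=4
a = 8: 8+7=4, 8+10=7
A + B = {0, 1, 2, 3, 4, 7, 8, 10}, so |A + B| = 8.
Verify: 8 ≥ 6? Yes ✓.

CD lower bound = 6, actual |A + B| = 8.


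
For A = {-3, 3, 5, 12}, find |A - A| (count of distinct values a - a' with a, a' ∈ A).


A - A = {a - a' : a, a' ∈ A}; |A| = 4.
Bounds: 2|A|-1 ≤ |A - A| ≤ |A|² - |A| + 1, i.e. 7 ≤ |A - A| ≤ 13.
Note: 0 ∈ A - A always (from a - a). The set is symmetric: if d ∈ A - A then -d ∈ A - A.
Enumerate nonzero differences d = a - a' with a > a' (then include -d):
Positive differences: {2, 6, 7, 8, 9, 15}
Full difference set: {0} ∪ (positive diffs) ∪ (negative diffs).
|A - A| = 1 + 2·6 = 13 (matches direct enumeration: 13).

|A - A| = 13


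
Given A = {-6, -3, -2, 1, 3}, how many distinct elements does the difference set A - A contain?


A - A = {a - a' : a, a' ∈ A}; |A| = 5.
Bounds: 2|A|-1 ≤ |A - A| ≤ |A|² - |A| + 1, i.e. 9 ≤ |A - A| ≤ 21.
Note: 0 ∈ A - A always (from a - a). The set is symmetric: if d ∈ A - A then -d ∈ A - A.
Enumerate nonzero differences d = a - a' with a > a' (then include -d):
Positive differences: {1, 2, 3, 4, 5, 6, 7, 9}
Full difference set: {0} ∪ (positive diffs) ∪ (negative diffs).
|A - A| = 1 + 2·8 = 17 (matches direct enumeration: 17).

|A - A| = 17


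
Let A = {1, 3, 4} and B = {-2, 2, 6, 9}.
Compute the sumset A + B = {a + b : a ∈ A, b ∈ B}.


A + B = {a + b : a ∈ A, b ∈ B}.
Enumerate all |A|·|B| = 3·4 = 12 pairs (a, b) and collect distinct sums.
a = 1: 1+-2=-1, 1+2=3, 1+6=7, 1+9=10
a = 3: 3+-2=1, 3+2=5, 3+6=9, 3+9=12
a = 4: 4+-2=2, 4+2=6, 4+6=10, 4+9=13
Collecting distinct sums: A + B = {-1, 1, 2, 3, 5, 6, 7, 9, 10, 12, 13}
|A + B| = 11

A + B = {-1, 1, 2, 3, 5, 6, 7, 9, 10, 12, 13}


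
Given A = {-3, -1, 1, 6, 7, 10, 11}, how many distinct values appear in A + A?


A + A = {a + a' : a, a' ∈ A}; |A| = 7.
General bounds: 2|A| - 1 ≤ |A + A| ≤ |A|(|A|+1)/2, i.e. 13 ≤ |A + A| ≤ 28.
Lower bound 2|A|-1 is attained iff A is an arithmetic progression.
Enumerate sums a + a' for a ≤ a' (symmetric, so this suffices):
a = -3: -3+-3=-6, -3+-1=-4, -3+1=-2, -3+6=3, -3+7=4, -3+10=7, -3+11=8
a = -1: -1+-1=-2, -1+1=0, -1+6=5, -1+7=6, -1+10=9, -1+11=10
a = 1: 1+1=2, 1+6=7, 1+7=8, 1+10=11, 1+11=12
a = 6: 6+6=12, 6+7=13, 6+10=16, 6+11=17
a = 7: 7+7=14, 7+10=17, 7+11=18
a = 10: 10+10=20, 10+11=21
a = 11: 11+11=22
Distinct sums: {-6, -4, -2, 0, 2, 3, 4, 5, 6, 7, 8, 9, 10, 11, 12, 13, 14, 16, 17, 18, 20, 21, 22}
|A + A| = 23

|A + A| = 23


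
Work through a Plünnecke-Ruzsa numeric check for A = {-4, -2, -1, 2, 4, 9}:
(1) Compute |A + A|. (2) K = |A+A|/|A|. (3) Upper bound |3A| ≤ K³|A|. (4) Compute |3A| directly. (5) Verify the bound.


|A| = 6.
Step 1: Compute A + A by enumerating all 36 pairs.
A + A = {-8, -6, -5, -4, -3, -2, 0, 1, 2, 3, 4, 5, 6, 7, 8, 11, 13, 18}, so |A + A| = 18.
Step 2: Doubling constant K = |A + A|/|A| = 18/6 = 18/6 ≈ 3.0000.
Step 3: Plünnecke-Ruzsa gives |3A| ≤ K³·|A| = (3.0000)³ · 6 ≈ 162.0000.
Step 4: Compute 3A = A + A + A directly by enumerating all triples (a,b,c) ∈ A³; |3A| = 32.
Step 5: Check 32 ≤ 162.0000? Yes ✓.

K = 18/6, Plünnecke-Ruzsa bound K³|A| ≈ 162.0000, |3A| = 32, inequality holds.


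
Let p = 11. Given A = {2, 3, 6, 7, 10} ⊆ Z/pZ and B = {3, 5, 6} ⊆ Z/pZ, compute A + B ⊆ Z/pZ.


Work in Z/11Z: reduce every sum a + b modulo 11.
Enumerate all 15 pairs:
a = 2: 2+3=5, 2+5=7, 2+6=8
a = 3: 3+3=6, 3+5=8, 3+6=9
a = 6: 6+3=9, 6+5=0, 6+6=1
a = 7: 7+3=10, 7+5=1, 7+6=2
a = 10: 10+3=2, 10+5=4, 10+6=5
Distinct residues collected: {0, 1, 2, 4, 5, 6, 7, 8, 9, 10}
|A + B| = 10 (out of 11 total residues).

A + B = {0, 1, 2, 4, 5, 6, 7, 8, 9, 10}


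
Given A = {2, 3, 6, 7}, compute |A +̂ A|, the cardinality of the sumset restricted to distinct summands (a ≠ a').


Restricted sumset: A +̂ A = {a + a' : a ∈ A, a' ∈ A, a ≠ a'}.
Equivalently, take A + A and drop any sum 2a that is achievable ONLY as a + a for a ∈ A (i.e. sums representable only with equal summands).
Enumerate pairs (a, a') with a < a' (symmetric, so each unordered pair gives one sum; this covers all a ≠ a'):
  2 + 3 = 5
  2 + 6 = 8
  2 + 7 = 9
  3 + 6 = 9
  3 + 7 = 10
  6 + 7 = 13
Collected distinct sums: {5, 8, 9, 10, 13}
|A +̂ A| = 5
(Reference bound: |A +̂ A| ≥ 2|A| - 3 for |A| ≥ 2, with |A| = 4 giving ≥ 5.)

|A +̂ A| = 5


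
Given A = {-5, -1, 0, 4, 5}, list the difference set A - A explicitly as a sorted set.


A - A = {a - a' : a, a' ∈ A}.
Compute a - a' for each ordered pair (a, a'):
a = -5: -5--5=0, -5--1=-4, -5-0=-5, -5-4=-9, -5-5=-10
a = -1: -1--5=4, -1--1=0, -1-0=-1, -1-4=-5, -1-5=-6
a = 0: 0--5=5, 0--1=1, 0-0=0, 0-4=-4, 0-5=-5
a = 4: 4--5=9, 4--1=5, 4-0=4, 4-4=0, 4-5=-1
a = 5: 5--5=10, 5--1=6, 5-0=5, 5-4=1, 5-5=0
Collecting distinct values (and noting 0 appears from a-a):
A - A = {-10, -9, -6, -5, -4, -1, 0, 1, 4, 5, 6, 9, 10}
|A - A| = 13

A - A = {-10, -9, -6, -5, -4, -1, 0, 1, 4, 5, 6, 9, 10}


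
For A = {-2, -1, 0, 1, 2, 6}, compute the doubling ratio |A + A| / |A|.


|A| = 6.
Compute A + A by enumerating all 36 pairs.
A + A = {-4, -3, -2, -1, 0, 1, 2, 3, 4, 5, 6, 7, 8, 12}, so |A + A| = 14.
K = |A + A| / |A| = 14/6 = 7/3 ≈ 2.3333.
Reference: AP of size 6 gives K = 11/6 ≈ 1.8333; a fully generic set of size 6 gives K ≈ 3.5000.

|A| = 6, |A + A| = 14, K = 14/6 = 7/3.


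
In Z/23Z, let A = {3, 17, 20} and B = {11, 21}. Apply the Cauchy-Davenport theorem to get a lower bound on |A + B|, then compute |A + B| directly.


Cauchy-Davenport: |A + B| ≥ min(p, |A| + |B| - 1) for A, B nonempty in Z/pZ.
|A| = 3, |B| = 2, p = 23.
CD lower bound = min(23, 3 + 2 - 1) = min(23, 4) = 4.
Compute A + B mod 23 directly:
a = 3: 3+11=14, 3+21=1
a = 17: 17+11=5, 17+21=15
a = 20: 20+11=8, 20+21=18
A + B = {1, 5, 8, 14, 15, 18}, so |A + B| = 6.
Verify: 6 ≥ 4? Yes ✓.

CD lower bound = 4, actual |A + B| = 6.


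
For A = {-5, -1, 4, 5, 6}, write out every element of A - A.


A - A = {a - a' : a, a' ∈ A}.
Compute a - a' for each ordered pair (a, a'):
a = -5: -5--5=0, -5--1=-4, -5-4=-9, -5-5=-10, -5-6=-11
a = -1: -1--5=4, -1--1=0, -1-4=-5, -1-5=-6, -1-6=-7
a = 4: 4--5=9, 4--1=5, 4-4=0, 4-5=-1, 4-6=-2
a = 5: 5--5=10, 5--1=6, 5-4=1, 5-5=0, 5-6=-1
a = 6: 6--5=11, 6--1=7, 6-4=2, 6-5=1, 6-6=0
Collecting distinct values (and noting 0 appears from a-a):
A - A = {-11, -10, -9, -7, -6, -5, -4, -2, -1, 0, 1, 2, 4, 5, 6, 7, 9, 10, 11}
|A - A| = 19

A - A = {-11, -10, -9, -7, -6, -5, -4, -2, -1, 0, 1, 2, 4, 5, 6, 7, 9, 10, 11}


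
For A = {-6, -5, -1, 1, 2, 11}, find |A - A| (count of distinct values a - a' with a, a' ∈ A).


A - A = {a - a' : a, a' ∈ A}; |A| = 6.
Bounds: 2|A|-1 ≤ |A - A| ≤ |A|² - |A| + 1, i.e. 11 ≤ |A - A| ≤ 31.
Note: 0 ∈ A - A always (from a - a). The set is symmetric: if d ∈ A - A then -d ∈ A - A.
Enumerate nonzero differences d = a - a' with a > a' (then include -d):
Positive differences: {1, 2, 3, 4, 5, 6, 7, 8, 9, 10, 12, 16, 17}
Full difference set: {0} ∪ (positive diffs) ∪ (negative diffs).
|A - A| = 1 + 2·13 = 27 (matches direct enumeration: 27).

|A - A| = 27


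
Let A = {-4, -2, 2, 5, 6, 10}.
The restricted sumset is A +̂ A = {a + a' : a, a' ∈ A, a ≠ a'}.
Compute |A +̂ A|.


Restricted sumset: A +̂ A = {a + a' : a ∈ A, a' ∈ A, a ≠ a'}.
Equivalently, take A + A and drop any sum 2a that is achievable ONLY as a + a for a ∈ A (i.e. sums representable only with equal summands).
Enumerate pairs (a, a') with a < a' (symmetric, so each unordered pair gives one sum; this covers all a ≠ a'):
  -4 + -2 = -6
  -4 + 2 = -2
  -4 + 5 = 1
  -4 + 6 = 2
  -4 + 10 = 6
  -2 + 2 = 0
  -2 + 5 = 3
  -2 + 6 = 4
  -2 + 10 = 8
  2 + 5 = 7
  2 + 6 = 8
  2 + 10 = 12
  5 + 6 = 11
  5 + 10 = 15
  6 + 10 = 16
Collected distinct sums: {-6, -2, 0, 1, 2, 3, 4, 6, 7, 8, 11, 12, 15, 16}
|A +̂ A| = 14
(Reference bound: |A +̂ A| ≥ 2|A| - 3 for |A| ≥ 2, with |A| = 6 giving ≥ 9.)

|A +̂ A| = 14


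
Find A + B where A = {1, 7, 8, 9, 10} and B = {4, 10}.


A + B = {a + b : a ∈ A, b ∈ B}.
Enumerate all |A|·|B| = 5·2 = 10 pairs (a, b) and collect distinct sums.
a = 1: 1+4=5, 1+10=11
a = 7: 7+4=11, 7+10=17
a = 8: 8+4=12, 8+10=18
a = 9: 9+4=13, 9+10=19
a = 10: 10+4=14, 10+10=20
Collecting distinct sums: A + B = {5, 11, 12, 13, 14, 17, 18, 19, 20}
|A + B| = 9

A + B = {5, 11, 12, 13, 14, 17, 18, 19, 20}


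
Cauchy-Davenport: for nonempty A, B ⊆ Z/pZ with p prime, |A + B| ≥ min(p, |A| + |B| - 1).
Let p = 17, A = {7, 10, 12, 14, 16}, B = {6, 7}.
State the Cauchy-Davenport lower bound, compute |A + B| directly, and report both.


Cauchy-Davenport: |A + B| ≥ min(p, |A| + |B| - 1) for A, B nonempty in Z/pZ.
|A| = 5, |B| = 2, p = 17.
CD lower bound = min(17, 5 + 2 - 1) = min(17, 6) = 6.
Compute A + B mod 17 directly:
a = 7: 7+6=13, 7+7=14
a = 10: 10+6=16, 10+7=0
a = 12: 12+6=1, 12+7=2
a = 14: 14+6=3, 14+7=4
a = 16: 16+6=5, 16+7=6
A + B = {0, 1, 2, 3, 4, 5, 6, 13, 14, 16}, so |A + B| = 10.
Verify: 10 ≥ 6? Yes ✓.

CD lower bound = 6, actual |A + B| = 10.


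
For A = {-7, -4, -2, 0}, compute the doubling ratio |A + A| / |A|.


|A| = 4.
Compute A + A by enumerating all 16 pairs.
A + A = {-14, -11, -9, -8, -7, -6, -4, -2, 0}, so |A + A| = 9.
K = |A + A| / |A| = 9/4 (already in lowest terms) ≈ 2.2500.
Reference: AP of size 4 gives K = 7/4 ≈ 1.7500; a fully generic set of size 4 gives K ≈ 2.5000.

|A| = 4, |A + A| = 9, K = 9/4.


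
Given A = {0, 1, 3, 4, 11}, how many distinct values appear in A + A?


A + A = {a + a' : a, a' ∈ A}; |A| = 5.
General bounds: 2|A| - 1 ≤ |A + A| ≤ |A|(|A|+1)/2, i.e. 9 ≤ |A + A| ≤ 15.
Lower bound 2|A|-1 is attained iff A is an arithmetic progression.
Enumerate sums a + a' for a ≤ a' (symmetric, so this suffices):
a = 0: 0+0=0, 0+1=1, 0+3=3, 0+4=4, 0+11=11
a = 1: 1+1=2, 1+3=4, 1+4=5, 1+11=12
a = 3: 3+3=6, 3+4=7, 3+11=14
a = 4: 4+4=8, 4+11=15
a = 11: 11+11=22
Distinct sums: {0, 1, 2, 3, 4, 5, 6, 7, 8, 11, 12, 14, 15, 22}
|A + A| = 14

|A + A| = 14


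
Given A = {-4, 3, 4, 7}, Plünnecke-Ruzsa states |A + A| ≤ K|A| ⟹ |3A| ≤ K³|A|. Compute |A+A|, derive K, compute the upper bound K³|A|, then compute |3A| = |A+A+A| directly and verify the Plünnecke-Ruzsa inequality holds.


|A| = 4.
Step 1: Compute A + A by enumerating all 16 pairs.
A + A = {-8, -1, 0, 3, 6, 7, 8, 10, 11, 14}, so |A + A| = 10.
Step 2: Doubling constant K = |A + A|/|A| = 10/4 = 10/4 ≈ 2.5000.
Step 3: Plünnecke-Ruzsa gives |3A| ≤ K³·|A| = (2.5000)³ · 4 ≈ 62.5000.
Step 4: Compute 3A = A + A + A directly by enumerating all triples (a,b,c) ∈ A³; |3A| = 19.
Step 5: Check 19 ≤ 62.5000? Yes ✓.

K = 10/4, Plünnecke-Ruzsa bound K³|A| ≈ 62.5000, |3A| = 19, inequality holds.


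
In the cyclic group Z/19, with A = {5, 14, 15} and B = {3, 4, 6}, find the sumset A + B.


Work in Z/19Z: reduce every sum a + b modulo 19.
Enumerate all 9 pairs:
a = 5: 5+3=8, 5+4=9, 5+6=11
a = 14: 14+3=17, 14+4=18, 14+6=1
a = 15: 15+3=18, 15+4=0, 15+6=2
Distinct residues collected: {0, 1, 2, 8, 9, 11, 17, 18}
|A + B| = 8 (out of 19 total residues).

A + B = {0, 1, 2, 8, 9, 11, 17, 18}


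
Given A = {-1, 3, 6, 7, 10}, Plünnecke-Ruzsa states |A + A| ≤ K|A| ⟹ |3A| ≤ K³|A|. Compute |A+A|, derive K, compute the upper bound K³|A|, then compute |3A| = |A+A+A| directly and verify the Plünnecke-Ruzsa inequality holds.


|A| = 5.
Step 1: Compute A + A by enumerating all 25 pairs.
A + A = {-2, 2, 5, 6, 9, 10, 12, 13, 14, 16, 17, 20}, so |A + A| = 12.
Step 2: Doubling constant K = |A + A|/|A| = 12/5 = 12/5 ≈ 2.4000.
Step 3: Plünnecke-Ruzsa gives |3A| ≤ K³·|A| = (2.4000)³ · 5 ≈ 69.1200.
Step 4: Compute 3A = A + A + A directly by enumerating all triples (a,b,c) ∈ A³; |3A| = 22.
Step 5: Check 22 ≤ 69.1200? Yes ✓.

K = 12/5, Plünnecke-Ruzsa bound K³|A| ≈ 69.1200, |3A| = 22, inequality holds.


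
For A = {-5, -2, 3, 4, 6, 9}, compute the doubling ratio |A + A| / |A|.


|A| = 6.
Compute A + A by enumerating all 36 pairs.
A + A = {-10, -7, -4, -2, -1, 1, 2, 4, 6, 7, 8, 9, 10, 12, 13, 15, 18}, so |A + A| = 17.
K = |A + A| / |A| = 17/6 (already in lowest terms) ≈ 2.8333.
Reference: AP of size 6 gives K = 11/6 ≈ 1.8333; a fully generic set of size 6 gives K ≈ 3.5000.

|A| = 6, |A + A| = 17, K = 17/6.


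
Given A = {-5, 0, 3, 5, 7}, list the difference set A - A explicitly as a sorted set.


A - A = {a - a' : a, a' ∈ A}.
Compute a - a' for each ordered pair (a, a'):
a = -5: -5--5=0, -5-0=-5, -5-3=-8, -5-5=-10, -5-7=-12
a = 0: 0--5=5, 0-0=0, 0-3=-3, 0-5=-5, 0-7=-7
a = 3: 3--5=8, 3-0=3, 3-3=0, 3-5=-2, 3-7=-4
a = 5: 5--5=10, 5-0=5, 5-3=2, 5-5=0, 5-7=-2
a = 7: 7--5=12, 7-0=7, 7-3=4, 7-5=2, 7-7=0
Collecting distinct values (and noting 0 appears from a-a):
A - A = {-12, -10, -8, -7, -5, -4, -3, -2, 0, 2, 3, 4, 5, 7, 8, 10, 12}
|A - A| = 17

A - A = {-12, -10, -8, -7, -5, -4, -3, -2, 0, 2, 3, 4, 5, 7, 8, 10, 12}


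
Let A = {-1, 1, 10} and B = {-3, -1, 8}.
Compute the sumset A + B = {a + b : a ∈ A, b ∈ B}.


A + B = {a + b : a ∈ A, b ∈ B}.
Enumerate all |A|·|B| = 3·3 = 9 pairs (a, b) and collect distinct sums.
a = -1: -1+-3=-4, -1+-1=-2, -1+8=7
a = 1: 1+-3=-2, 1+-1=0, 1+8=9
a = 10: 10+-3=7, 10+-1=9, 10+8=18
Collecting distinct sums: A + B = {-4, -2, 0, 7, 9, 18}
|A + B| = 6

A + B = {-4, -2, 0, 7, 9, 18}


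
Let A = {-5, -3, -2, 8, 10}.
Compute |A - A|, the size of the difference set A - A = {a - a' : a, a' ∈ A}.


A - A = {a - a' : a, a' ∈ A}; |A| = 5.
Bounds: 2|A|-1 ≤ |A - A| ≤ |A|² - |A| + 1, i.e. 9 ≤ |A - A| ≤ 21.
Note: 0 ∈ A - A always (from a - a). The set is symmetric: if d ∈ A - A then -d ∈ A - A.
Enumerate nonzero differences d = a - a' with a > a' (then include -d):
Positive differences: {1, 2, 3, 10, 11, 12, 13, 15}
Full difference set: {0} ∪ (positive diffs) ∪ (negative diffs).
|A - A| = 1 + 2·8 = 17 (matches direct enumeration: 17).

|A - A| = 17


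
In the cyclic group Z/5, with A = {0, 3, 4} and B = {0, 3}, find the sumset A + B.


Work in Z/5Z: reduce every sum a + b modulo 5.
Enumerate all 6 pairs:
a = 0: 0+0=0, 0+3=3
a = 3: 3+0=3, 3+3=1
a = 4: 4+0=4, 4+3=2
Distinct residues collected: {0, 1, 2, 3, 4}
|A + B| = 5 (out of 5 total residues).

A + B = {0, 1, 2, 3, 4}


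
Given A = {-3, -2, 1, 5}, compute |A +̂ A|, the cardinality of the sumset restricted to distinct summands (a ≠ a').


Restricted sumset: A +̂ A = {a + a' : a ∈ A, a' ∈ A, a ≠ a'}.
Equivalently, take A + A and drop any sum 2a that is achievable ONLY as a + a for a ∈ A (i.e. sums representable only with equal summands).
Enumerate pairs (a, a') with a < a' (symmetric, so each unordered pair gives one sum; this covers all a ≠ a'):
  -3 + -2 = -5
  -3 + 1 = -2
  -3 + 5 = 2
  -2 + 1 = -1
  -2 + 5 = 3
  1 + 5 = 6
Collected distinct sums: {-5, -2, -1, 2, 3, 6}
|A +̂ A| = 6
(Reference bound: |A +̂ A| ≥ 2|A| - 3 for |A| ≥ 2, with |A| = 4 giving ≥ 5.)

|A +̂ A| = 6


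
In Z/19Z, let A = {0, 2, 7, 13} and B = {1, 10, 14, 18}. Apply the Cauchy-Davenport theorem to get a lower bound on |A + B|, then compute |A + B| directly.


Cauchy-Davenport: |A + B| ≥ min(p, |A| + |B| - 1) for A, B nonempty in Z/pZ.
|A| = 4, |B| = 4, p = 19.
CD lower bound = min(19, 4 + 4 - 1) = min(19, 7) = 7.
Compute A + B mod 19 directly:
a = 0: 0+1=1, 0+10=10, 0+14=14, 0+18=18
a = 2: 2+1=3, 2+10=12, 2+14=16, 2+18=1
a = 7: 7+1=8, 7+10=17, 7+14=2, 7+18=6
a = 13: 13+1=14, 13+10=4, 13+14=8, 13+18=12
A + B = {1, 2, 3, 4, 6, 8, 10, 12, 14, 16, 17, 18}, so |A + B| = 12.
Verify: 12 ≥ 7? Yes ✓.

CD lower bound = 7, actual |A + B| = 12.


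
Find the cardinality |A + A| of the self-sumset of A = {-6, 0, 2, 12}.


A + A = {a + a' : a, a' ∈ A}; |A| = 4.
General bounds: 2|A| - 1 ≤ |A + A| ≤ |A|(|A|+1)/2, i.e. 7 ≤ |A + A| ≤ 10.
Lower bound 2|A|-1 is attained iff A is an arithmetic progression.
Enumerate sums a + a' for a ≤ a' (symmetric, so this suffices):
a = -6: -6+-6=-12, -6+0=-6, -6+2=-4, -6+12=6
a = 0: 0+0=0, 0+2=2, 0+12=12
a = 2: 2+2=4, 2+12=14
a = 12: 12+12=24
Distinct sums: {-12, -6, -4, 0, 2, 4, 6, 12, 14, 24}
|A + A| = 10

|A + A| = 10


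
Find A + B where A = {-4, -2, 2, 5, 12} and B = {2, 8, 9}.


A + B = {a + b : a ∈ A, b ∈ B}.
Enumerate all |A|·|B| = 5·3 = 15 pairs (a, b) and collect distinct sums.
a = -4: -4+2=-2, -4+8=4, -4+9=5
a = -2: -2+2=0, -2+8=6, -2+9=7
a = 2: 2+2=4, 2+8=10, 2+9=11
a = 5: 5+2=7, 5+8=13, 5+9=14
a = 12: 12+2=14, 12+8=20, 12+9=21
Collecting distinct sums: A + B = {-2, 0, 4, 5, 6, 7, 10, 11, 13, 14, 20, 21}
|A + B| = 12

A + B = {-2, 0, 4, 5, 6, 7, 10, 11, 13, 14, 20, 21}


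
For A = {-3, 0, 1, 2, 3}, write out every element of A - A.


A - A = {a - a' : a, a' ∈ A}.
Compute a - a' for each ordered pair (a, a'):
a = -3: -3--3=0, -3-0=-3, -3-1=-4, -3-2=-5, -3-3=-6
a = 0: 0--3=3, 0-0=0, 0-1=-1, 0-2=-2, 0-3=-3
a = 1: 1--3=4, 1-0=1, 1-1=0, 1-2=-1, 1-3=-2
a = 2: 2--3=5, 2-0=2, 2-1=1, 2-2=0, 2-3=-1
a = 3: 3--3=6, 3-0=3, 3-1=2, 3-2=1, 3-3=0
Collecting distinct values (and noting 0 appears from a-a):
A - A = {-6, -5, -4, -3, -2, -1, 0, 1, 2, 3, 4, 5, 6}
|A - A| = 13

A - A = {-6, -5, -4, -3, -2, -1, 0, 1, 2, 3, 4, 5, 6}


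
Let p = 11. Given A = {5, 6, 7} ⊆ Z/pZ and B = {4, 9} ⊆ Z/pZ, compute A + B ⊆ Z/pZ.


Work in Z/11Z: reduce every sum a + b modulo 11.
Enumerate all 6 pairs:
a = 5: 5+4=9, 5+9=3
a = 6: 6+4=10, 6+9=4
a = 7: 7+4=0, 7+9=5
Distinct residues collected: {0, 3, 4, 5, 9, 10}
|A + B| = 6 (out of 11 total residues).

A + B = {0, 3, 4, 5, 9, 10}


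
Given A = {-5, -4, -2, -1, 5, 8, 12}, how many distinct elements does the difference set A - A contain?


A - A = {a - a' : a, a' ∈ A}; |A| = 7.
Bounds: 2|A|-1 ≤ |A - A| ≤ |A|² - |A| + 1, i.e. 13 ≤ |A - A| ≤ 43.
Note: 0 ∈ A - A always (from a - a). The set is symmetric: if d ∈ A - A then -d ∈ A - A.
Enumerate nonzero differences d = a - a' with a > a' (then include -d):
Positive differences: {1, 2, 3, 4, 6, 7, 9, 10, 12, 13, 14, 16, 17}
Full difference set: {0} ∪ (positive diffs) ∪ (negative diffs).
|A - A| = 1 + 2·13 = 27 (matches direct enumeration: 27).

|A - A| = 27


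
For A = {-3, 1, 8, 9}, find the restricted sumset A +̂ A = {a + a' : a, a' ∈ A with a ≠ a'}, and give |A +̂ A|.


Restricted sumset: A +̂ A = {a + a' : a ∈ A, a' ∈ A, a ≠ a'}.
Equivalently, take A + A and drop any sum 2a that is achievable ONLY as a + a for a ∈ A (i.e. sums representable only with equal summands).
Enumerate pairs (a, a') with a < a' (symmetric, so each unordered pair gives one sum; this covers all a ≠ a'):
  -3 + 1 = -2
  -3 + 8 = 5
  -3 + 9 = 6
  1 + 8 = 9
  1 + 9 = 10
  8 + 9 = 17
Collected distinct sums: {-2, 5, 6, 9, 10, 17}
|A +̂ A| = 6
(Reference bound: |A +̂ A| ≥ 2|A| - 3 for |A| ≥ 2, with |A| = 4 giving ≥ 5.)

|A +̂ A| = 6


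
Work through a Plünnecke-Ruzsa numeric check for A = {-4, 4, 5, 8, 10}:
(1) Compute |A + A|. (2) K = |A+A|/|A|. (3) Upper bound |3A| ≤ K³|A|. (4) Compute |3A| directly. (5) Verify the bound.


|A| = 5.
Step 1: Compute A + A by enumerating all 25 pairs.
A + A = {-8, 0, 1, 4, 6, 8, 9, 10, 12, 13, 14, 15, 16, 18, 20}, so |A + A| = 15.
Step 2: Doubling constant K = |A + A|/|A| = 15/5 = 15/5 ≈ 3.0000.
Step 3: Plünnecke-Ruzsa gives |3A| ≤ K³·|A| = (3.0000)³ · 5 ≈ 135.0000.
Step 4: Compute 3A = A + A + A directly by enumerating all triples (a,b,c) ∈ A³; |3A| = 29.
Step 5: Check 29 ≤ 135.0000? Yes ✓.

K = 15/5, Plünnecke-Ruzsa bound K³|A| ≈ 135.0000, |3A| = 29, inequality holds.


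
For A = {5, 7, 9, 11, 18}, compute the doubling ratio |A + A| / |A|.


|A| = 5.
Compute A + A by enumerating all 25 pairs.
A + A = {10, 12, 14, 16, 18, 20, 22, 23, 25, 27, 29, 36}, so |A + A| = 12.
K = |A + A| / |A| = 12/5 (already in lowest terms) ≈ 2.4000.
Reference: AP of size 5 gives K = 9/5 ≈ 1.8000; a fully generic set of size 5 gives K ≈ 3.0000.

|A| = 5, |A + A| = 12, K = 12/5.


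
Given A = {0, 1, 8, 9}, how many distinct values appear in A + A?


A + A = {a + a' : a, a' ∈ A}; |A| = 4.
General bounds: 2|A| - 1 ≤ |A + A| ≤ |A|(|A|+1)/2, i.e. 7 ≤ |A + A| ≤ 10.
Lower bound 2|A|-1 is attained iff A is an arithmetic progression.
Enumerate sums a + a' for a ≤ a' (symmetric, so this suffices):
a = 0: 0+0=0, 0+1=1, 0+8=8, 0+9=9
a = 1: 1+1=2, 1+8=9, 1+9=10
a = 8: 8+8=16, 8+9=17
a = 9: 9+9=18
Distinct sums: {0, 1, 2, 8, 9, 10, 16, 17, 18}
|A + A| = 9

|A + A| = 9


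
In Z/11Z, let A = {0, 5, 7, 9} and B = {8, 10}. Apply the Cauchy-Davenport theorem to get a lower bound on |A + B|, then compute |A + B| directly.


Cauchy-Davenport: |A + B| ≥ min(p, |A| + |B| - 1) for A, B nonempty in Z/pZ.
|A| = 4, |B| = 2, p = 11.
CD lower bound = min(11, 4 + 2 - 1) = min(11, 5) = 5.
Compute A + B mod 11 directly:
a = 0: 0+8=8, 0+10=10
a = 5: 5+8=2, 5+10=4
a = 7: 7+8=4, 7+10=6
a = 9: 9+8=6, 9+10=8
A + B = {2, 4, 6, 8, 10}, so |A + B| = 5.
Verify: 5 ≥ 5? Yes ✓.

CD lower bound = 5, actual |A + B| = 5.


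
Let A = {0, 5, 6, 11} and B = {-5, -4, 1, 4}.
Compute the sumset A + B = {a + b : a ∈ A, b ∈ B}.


A + B = {a + b : a ∈ A, b ∈ B}.
Enumerate all |A|·|B| = 4·4 = 16 pairs (a, b) and collect distinct sums.
a = 0: 0+-5=-5, 0+-4=-4, 0+1=1, 0+4=4
a = 5: 5+-5=0, 5+-4=1, 5+1=6, 5+4=9
a = 6: 6+-5=1, 6+-4=2, 6+1=7, 6+4=10
a = 11: 11+-5=6, 11+-4=7, 11+1=12, 11+4=15
Collecting distinct sums: A + B = {-5, -4, 0, 1, 2, 4, 6, 7, 9, 10, 12, 15}
|A + B| = 12

A + B = {-5, -4, 0, 1, 2, 4, 6, 7, 9, 10, 12, 15}


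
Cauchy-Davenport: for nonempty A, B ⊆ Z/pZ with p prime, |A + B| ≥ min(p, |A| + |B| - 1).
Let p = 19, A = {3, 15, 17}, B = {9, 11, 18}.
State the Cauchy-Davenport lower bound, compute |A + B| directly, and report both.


Cauchy-Davenport: |A + B| ≥ min(p, |A| + |B| - 1) for A, B nonempty in Z/pZ.
|A| = 3, |B| = 3, p = 19.
CD lower bound = min(19, 3 + 3 - 1) = min(19, 5) = 5.
Compute A + B mod 19 directly:
a = 3: 3+9=12, 3+11=14, 3+18=2
a = 15: 15+9=5, 15+11=7, 15+18=14
a = 17: 17+9=7, 17+11=9, 17+18=16
A + B = {2, 5, 7, 9, 12, 14, 16}, so |A + B| = 7.
Verify: 7 ≥ 5? Yes ✓.

CD lower bound = 5, actual |A + B| = 7.


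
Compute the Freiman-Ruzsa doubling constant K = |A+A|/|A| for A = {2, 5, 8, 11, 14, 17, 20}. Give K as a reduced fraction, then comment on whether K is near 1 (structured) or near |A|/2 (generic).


|A| = 7.
Compute A + A by enumerating all 49 pairs.
A + A = {4, 7, 10, 13, 16, 19, 22, 25, 28, 31, 34, 37, 40}, so |A + A| = 13.
K = |A + A| / |A| = 13/7 (already in lowest terms) ≈ 1.8571.
Reference: AP of size 7 gives K = 13/7 ≈ 1.8571; a fully generic set of size 7 gives K ≈ 4.0000.

|A| = 7, |A + A| = 13, K = 13/7.


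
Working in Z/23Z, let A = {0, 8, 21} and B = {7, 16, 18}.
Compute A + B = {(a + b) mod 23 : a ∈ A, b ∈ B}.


Work in Z/23Z: reduce every sum a + b modulo 23.
Enumerate all 9 pairs:
a = 0: 0+7=7, 0+16=16, 0+18=18
a = 8: 8+7=15, 8+16=1, 8+18=3
a = 21: 21+7=5, 21+16=14, 21+18=16
Distinct residues collected: {1, 3, 5, 7, 14, 15, 16, 18}
|A + B| = 8 (out of 23 total residues).

A + B = {1, 3, 5, 7, 14, 15, 16, 18}


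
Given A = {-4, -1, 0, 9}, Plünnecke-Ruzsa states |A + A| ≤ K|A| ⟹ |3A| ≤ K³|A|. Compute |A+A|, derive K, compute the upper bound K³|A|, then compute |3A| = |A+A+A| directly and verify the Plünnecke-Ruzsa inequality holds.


|A| = 4.
Step 1: Compute A + A by enumerating all 16 pairs.
A + A = {-8, -5, -4, -2, -1, 0, 5, 8, 9, 18}, so |A + A| = 10.
Step 2: Doubling constant K = |A + A|/|A| = 10/4 = 10/4 ≈ 2.5000.
Step 3: Plünnecke-Ruzsa gives |3A| ≤ K³·|A| = (2.5000)³ · 4 ≈ 62.5000.
Step 4: Compute 3A = A + A + A directly by enumerating all triples (a,b,c) ∈ A³; |3A| = 20.
Step 5: Check 20 ≤ 62.5000? Yes ✓.

K = 10/4, Plünnecke-Ruzsa bound K³|A| ≈ 62.5000, |3A| = 20, inequality holds.


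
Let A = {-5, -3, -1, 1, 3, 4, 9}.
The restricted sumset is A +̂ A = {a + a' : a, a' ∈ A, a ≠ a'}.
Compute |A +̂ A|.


Restricted sumset: A +̂ A = {a + a' : a ∈ A, a' ∈ A, a ≠ a'}.
Equivalently, take A + A and drop any sum 2a that is achievable ONLY as a + a for a ∈ A (i.e. sums representable only with equal summands).
Enumerate pairs (a, a') with a < a' (symmetric, so each unordered pair gives one sum; this covers all a ≠ a'):
  -5 + -3 = -8
  -5 + -1 = -6
  -5 + 1 = -4
  -5 + 3 = -2
  -5 + 4 = -1
  -5 + 9 = 4
  -3 + -1 = -4
  -3 + 1 = -2
  -3 + 3 = 0
  -3 + 4 = 1
  -3 + 9 = 6
  -1 + 1 = 0
  -1 + 3 = 2
  -1 + 4 = 3
  -1 + 9 = 8
  1 + 3 = 4
  1 + 4 = 5
  1 + 9 = 10
  3 + 4 = 7
  3 + 9 = 12
  4 + 9 = 13
Collected distinct sums: {-8, -6, -4, -2, -1, 0, 1, 2, 3, 4, 5, 6, 7, 8, 10, 12, 13}
|A +̂ A| = 17
(Reference bound: |A +̂ A| ≥ 2|A| - 3 for |A| ≥ 2, with |A| = 7 giving ≥ 11.)

|A +̂ A| = 17


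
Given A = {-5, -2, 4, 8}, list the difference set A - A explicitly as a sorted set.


A - A = {a - a' : a, a' ∈ A}.
Compute a - a' for each ordered pair (a, a'):
a = -5: -5--5=0, -5--2=-3, -5-4=-9, -5-8=-13
a = -2: -2--5=3, -2--2=0, -2-4=-6, -2-8=-10
a = 4: 4--5=9, 4--2=6, 4-4=0, 4-8=-4
a = 8: 8--5=13, 8--2=10, 8-4=4, 8-8=0
Collecting distinct values (and noting 0 appears from a-a):
A - A = {-13, -10, -9, -6, -4, -3, 0, 3, 4, 6, 9, 10, 13}
|A - A| = 13

A - A = {-13, -10, -9, -6, -4, -3, 0, 3, 4, 6, 9, 10, 13}


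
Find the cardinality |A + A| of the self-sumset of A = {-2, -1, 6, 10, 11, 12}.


A + A = {a + a' : a, a' ∈ A}; |A| = 6.
General bounds: 2|A| - 1 ≤ |A + A| ≤ |A|(|A|+1)/2, i.e. 11 ≤ |A + A| ≤ 21.
Lower bound 2|A|-1 is attained iff A is an arithmetic progression.
Enumerate sums a + a' for a ≤ a' (symmetric, so this suffices):
a = -2: -2+-2=-4, -2+-1=-3, -2+6=4, -2+10=8, -2+11=9, -2+12=10
a = -1: -1+-1=-2, -1+6=5, -1+10=9, -1+11=10, -1+12=11
a = 6: 6+6=12, 6+10=16, 6+11=17, 6+12=18
a = 10: 10+10=20, 10+11=21, 10+12=22
a = 11: 11+11=22, 11+12=23
a = 12: 12+12=24
Distinct sums: {-4, -3, -2, 4, 5, 8, 9, 10, 11, 12, 16, 17, 18, 20, 21, 22, 23, 24}
|A + A| = 18

|A + A| = 18


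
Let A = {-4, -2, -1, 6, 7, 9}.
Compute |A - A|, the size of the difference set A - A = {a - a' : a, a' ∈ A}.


A - A = {a - a' : a, a' ∈ A}; |A| = 6.
Bounds: 2|A|-1 ≤ |A - A| ≤ |A|² - |A| + 1, i.e. 11 ≤ |A - A| ≤ 31.
Note: 0 ∈ A - A always (from a - a). The set is symmetric: if d ∈ A - A then -d ∈ A - A.
Enumerate nonzero differences d = a - a' with a > a' (then include -d):
Positive differences: {1, 2, 3, 7, 8, 9, 10, 11, 13}
Full difference set: {0} ∪ (positive diffs) ∪ (negative diffs).
|A - A| = 1 + 2·9 = 19 (matches direct enumeration: 19).

|A - A| = 19


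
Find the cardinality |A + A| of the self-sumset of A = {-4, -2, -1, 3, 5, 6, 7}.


A + A = {a + a' : a, a' ∈ A}; |A| = 7.
General bounds: 2|A| - 1 ≤ |A + A| ≤ |A|(|A|+1)/2, i.e. 13 ≤ |A + A| ≤ 28.
Lower bound 2|A|-1 is attained iff A is an arithmetic progression.
Enumerate sums a + a' for a ≤ a' (symmetric, so this suffices):
a = -4: -4+-4=-8, -4+-2=-6, -4+-1=-5, -4+3=-1, -4+5=1, -4+6=2, -4+7=3
a = -2: -2+-2=-4, -2+-1=-3, -2+3=1, -2+5=3, -2+6=4, -2+7=5
a = -1: -1+-1=-2, -1+3=2, -1+5=4, -1+6=5, -1+7=6
a = 3: 3+3=6, 3+5=8, 3+6=9, 3+7=10
a = 5: 5+5=10, 5+6=11, 5+7=12
a = 6: 6+6=12, 6+7=13
a = 7: 7+7=14
Distinct sums: {-8, -6, -5, -4, -3, -2, -1, 1, 2, 3, 4, 5, 6, 8, 9, 10, 11, 12, 13, 14}
|A + A| = 20

|A + A| = 20


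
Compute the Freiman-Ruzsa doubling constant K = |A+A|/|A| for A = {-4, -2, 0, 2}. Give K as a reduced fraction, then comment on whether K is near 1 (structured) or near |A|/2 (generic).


|A| = 4.
Compute A + A by enumerating all 16 pairs.
A + A = {-8, -6, -4, -2, 0, 2, 4}, so |A + A| = 7.
K = |A + A| / |A| = 7/4 (already in lowest terms) ≈ 1.7500.
Reference: AP of size 4 gives K = 7/4 ≈ 1.7500; a fully generic set of size 4 gives K ≈ 2.5000.

|A| = 4, |A + A| = 7, K = 7/4.


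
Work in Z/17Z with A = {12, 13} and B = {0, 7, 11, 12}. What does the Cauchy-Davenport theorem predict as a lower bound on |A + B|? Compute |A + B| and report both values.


Cauchy-Davenport: |A + B| ≥ min(p, |A| + |B| - 1) for A, B nonempty in Z/pZ.
|A| = 2, |B| = 4, p = 17.
CD lower bound = min(17, 2 + 4 - 1) = min(17, 5) = 5.
Compute A + B mod 17 directly:
a = 12: 12+0=12, 12+7=2, 12+11=6, 12+12=7
a = 13: 13+0=13, 13+7=3, 13+11=7, 13+12=8
A + B = {2, 3, 6, 7, 8, 12, 13}, so |A + B| = 7.
Verify: 7 ≥ 5? Yes ✓.

CD lower bound = 5, actual |A + B| = 7.


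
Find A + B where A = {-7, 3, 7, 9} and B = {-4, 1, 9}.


A + B = {a + b : a ∈ A, b ∈ B}.
Enumerate all |A|·|B| = 4·3 = 12 pairs (a, b) and collect distinct sums.
a = -7: -7+-4=-11, -7+1=-6, -7+9=2
a = 3: 3+-4=-1, 3+1=4, 3+9=12
a = 7: 7+-4=3, 7+1=8, 7+9=16
a = 9: 9+-4=5, 9+1=10, 9+9=18
Collecting distinct sums: A + B = {-11, -6, -1, 2, 3, 4, 5, 8, 10, 12, 16, 18}
|A + B| = 12

A + B = {-11, -6, -1, 2, 3, 4, 5, 8, 10, 12, 16, 18}


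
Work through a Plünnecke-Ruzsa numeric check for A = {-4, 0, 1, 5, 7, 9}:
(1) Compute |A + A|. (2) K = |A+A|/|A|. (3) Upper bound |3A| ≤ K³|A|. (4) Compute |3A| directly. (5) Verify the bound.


|A| = 6.
Step 1: Compute A + A by enumerating all 36 pairs.
A + A = {-8, -4, -3, 0, 1, 2, 3, 5, 6, 7, 8, 9, 10, 12, 14, 16, 18}, so |A + A| = 17.
Step 2: Doubling constant K = |A + A|/|A| = 17/6 = 17/6 ≈ 2.8333.
Step 3: Plünnecke-Ruzsa gives |3A| ≤ K³·|A| = (2.8333)³ · 6 ≈ 136.4722.
Step 4: Compute 3A = A + A + A directly by enumerating all triples (a,b,c) ∈ A³; |3A| = 31.
Step 5: Check 31 ≤ 136.4722? Yes ✓.

K = 17/6, Plünnecke-Ruzsa bound K³|A| ≈ 136.4722, |3A| = 31, inequality holds.


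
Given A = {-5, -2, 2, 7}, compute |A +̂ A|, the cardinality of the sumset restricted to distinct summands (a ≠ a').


Restricted sumset: A +̂ A = {a + a' : a ∈ A, a' ∈ A, a ≠ a'}.
Equivalently, take A + A and drop any sum 2a that is achievable ONLY as a + a for a ∈ A (i.e. sums representable only with equal summands).
Enumerate pairs (a, a') with a < a' (symmetric, so each unordered pair gives one sum; this covers all a ≠ a'):
  -5 + -2 = -7
  -5 + 2 = -3
  -5 + 7 = 2
  -2 + 2 = 0
  -2 + 7 = 5
  2 + 7 = 9
Collected distinct sums: {-7, -3, 0, 2, 5, 9}
|A +̂ A| = 6
(Reference bound: |A +̂ A| ≥ 2|A| - 3 for |A| ≥ 2, with |A| = 4 giving ≥ 5.)

|A +̂ A| = 6


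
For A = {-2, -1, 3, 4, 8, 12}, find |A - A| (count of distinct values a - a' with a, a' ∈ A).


A - A = {a - a' : a, a' ∈ A}; |A| = 6.
Bounds: 2|A|-1 ≤ |A - A| ≤ |A|² - |A| + 1, i.e. 11 ≤ |A - A| ≤ 31.
Note: 0 ∈ A - A always (from a - a). The set is symmetric: if d ∈ A - A then -d ∈ A - A.
Enumerate nonzero differences d = a - a' with a > a' (then include -d):
Positive differences: {1, 4, 5, 6, 8, 9, 10, 13, 14}
Full difference set: {0} ∪ (positive diffs) ∪ (negative diffs).
|A - A| = 1 + 2·9 = 19 (matches direct enumeration: 19).

|A - A| = 19


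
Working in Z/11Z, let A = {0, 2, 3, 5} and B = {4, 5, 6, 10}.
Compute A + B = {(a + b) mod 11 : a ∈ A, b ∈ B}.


Work in Z/11Z: reduce every sum a + b modulo 11.
Enumerate all 16 pairs:
a = 0: 0+4=4, 0+5=5, 0+6=6, 0+10=10
a = 2: 2+4=6, 2+5=7, 2+6=8, 2+10=1
a = 3: 3+4=7, 3+5=8, 3+6=9, 3+10=2
a = 5: 5+4=9, 5+5=10, 5+6=0, 5+10=4
Distinct residues collected: {0, 1, 2, 4, 5, 6, 7, 8, 9, 10}
|A + B| = 10 (out of 11 total residues).

A + B = {0, 1, 2, 4, 5, 6, 7, 8, 9, 10}


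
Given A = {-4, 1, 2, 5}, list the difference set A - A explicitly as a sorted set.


A - A = {a - a' : a, a' ∈ A}.
Compute a - a' for each ordered pair (a, a'):
a = -4: -4--4=0, -4-1=-5, -4-2=-6, -4-5=-9
a = 1: 1--4=5, 1-1=0, 1-2=-1, 1-5=-4
a = 2: 2--4=6, 2-1=1, 2-2=0, 2-5=-3
a = 5: 5--4=9, 5-1=4, 5-2=3, 5-5=0
Collecting distinct values (and noting 0 appears from a-a):
A - A = {-9, -6, -5, -4, -3, -1, 0, 1, 3, 4, 5, 6, 9}
|A - A| = 13

A - A = {-9, -6, -5, -4, -3, -1, 0, 1, 3, 4, 5, 6, 9}


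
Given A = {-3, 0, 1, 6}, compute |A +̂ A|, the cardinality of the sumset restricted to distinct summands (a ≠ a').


Restricted sumset: A +̂ A = {a + a' : a ∈ A, a' ∈ A, a ≠ a'}.
Equivalently, take A + A and drop any sum 2a that is achievable ONLY as a + a for a ∈ A (i.e. sums representable only with equal summands).
Enumerate pairs (a, a') with a < a' (symmetric, so each unordered pair gives one sum; this covers all a ≠ a'):
  -3 + 0 = -3
  -3 + 1 = -2
  -3 + 6 = 3
  0 + 1 = 1
  0 + 6 = 6
  1 + 6 = 7
Collected distinct sums: {-3, -2, 1, 3, 6, 7}
|A +̂ A| = 6
(Reference bound: |A +̂ A| ≥ 2|A| - 3 for |A| ≥ 2, with |A| = 4 giving ≥ 5.)

|A +̂ A| = 6


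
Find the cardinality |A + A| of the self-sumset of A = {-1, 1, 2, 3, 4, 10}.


A + A = {a + a' : a, a' ∈ A}; |A| = 6.
General bounds: 2|A| - 1 ≤ |A + A| ≤ |A|(|A|+1)/2, i.e. 11 ≤ |A + A| ≤ 21.
Lower bound 2|A|-1 is attained iff A is an arithmetic progression.
Enumerate sums a + a' for a ≤ a' (symmetric, so this suffices):
a = -1: -1+-1=-2, -1+1=0, -1+2=1, -1+3=2, -1+4=3, -1+10=9
a = 1: 1+1=2, 1+2=3, 1+3=4, 1+4=5, 1+10=11
a = 2: 2+2=4, 2+3=5, 2+4=6, 2+10=12
a = 3: 3+3=6, 3+4=7, 3+10=13
a = 4: 4+4=8, 4+10=14
a = 10: 10+10=20
Distinct sums: {-2, 0, 1, 2, 3, 4, 5, 6, 7, 8, 9, 11, 12, 13, 14, 20}
|A + A| = 16

|A + A| = 16


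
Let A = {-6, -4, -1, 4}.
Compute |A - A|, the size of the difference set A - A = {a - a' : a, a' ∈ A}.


A - A = {a - a' : a, a' ∈ A}; |A| = 4.
Bounds: 2|A|-1 ≤ |A - A| ≤ |A|² - |A| + 1, i.e. 7 ≤ |A - A| ≤ 13.
Note: 0 ∈ A - A always (from a - a). The set is symmetric: if d ∈ A - A then -d ∈ A - A.
Enumerate nonzero differences d = a - a' with a > a' (then include -d):
Positive differences: {2, 3, 5, 8, 10}
Full difference set: {0} ∪ (positive diffs) ∪ (negative diffs).
|A - A| = 1 + 2·5 = 11 (matches direct enumeration: 11).

|A - A| = 11


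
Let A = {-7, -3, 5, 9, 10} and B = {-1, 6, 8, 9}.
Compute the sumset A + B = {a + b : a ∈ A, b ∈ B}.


A + B = {a + b : a ∈ A, b ∈ B}.
Enumerate all |A|·|B| = 5·4 = 20 pairs (a, b) and collect distinct sums.
a = -7: -7+-1=-8, -7+6=-1, -7+8=1, -7+9=2
a = -3: -3+-1=-4, -3+6=3, -3+8=5, -3+9=6
a = 5: 5+-1=4, 5+6=11, 5+8=13, 5+9=14
a = 9: 9+-1=8, 9+6=15, 9+8=17, 9+9=18
a = 10: 10+-1=9, 10+6=16, 10+8=18, 10+9=19
Collecting distinct sums: A + B = {-8, -4, -1, 1, 2, 3, 4, 5, 6, 8, 9, 11, 13, 14, 15, 16, 17, 18, 19}
|A + B| = 19

A + B = {-8, -4, -1, 1, 2, 3, 4, 5, 6, 8, 9, 11, 13, 14, 15, 16, 17, 18, 19}


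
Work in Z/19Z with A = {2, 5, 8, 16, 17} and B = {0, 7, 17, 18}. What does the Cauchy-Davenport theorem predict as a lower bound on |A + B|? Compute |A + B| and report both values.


Cauchy-Davenport: |A + B| ≥ min(p, |A| + |B| - 1) for A, B nonempty in Z/pZ.
|A| = 5, |B| = 4, p = 19.
CD lower bound = min(19, 5 + 4 - 1) = min(19, 8) = 8.
Compute A + B mod 19 directly:
a = 2: 2+0=2, 2+7=9, 2+17=0, 2+18=1
a = 5: 5+0=5, 5+7=12, 5+17=3, 5+18=4
a = 8: 8+0=8, 8+7=15, 8+17=6, 8+18=7
a = 16: 16+0=16, 16+7=4, 16+17=14, 16+18=15
a = 17: 17+0=17, 17+7=5, 17+17=15, 17+18=16
A + B = {0, 1, 2, 3, 4, 5, 6, 7, 8, 9, 12, 14, 15, 16, 17}, so |A + B| = 15.
Verify: 15 ≥ 8? Yes ✓.

CD lower bound = 8, actual |A + B| = 15.


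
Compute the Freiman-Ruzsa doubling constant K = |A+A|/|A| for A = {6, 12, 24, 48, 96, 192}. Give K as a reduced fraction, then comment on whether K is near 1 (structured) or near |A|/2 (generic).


|A| = 6.
Compute A + A by enumerating all 36 pairs.
A + A = {12, 18, 24, 30, 36, 48, 54, 60, 72, 96, 102, 108, 120, 144, 192, 198, 204, 216, 240, 288, 384}, so |A + A| = 21.
K = |A + A| / |A| = 21/6 = 7/2 ≈ 3.5000.
Reference: AP of size 6 gives K = 11/6 ≈ 1.8333; a fully generic set of size 6 gives K ≈ 3.5000.

|A| = 6, |A + A| = 21, K = 21/6 = 7/2.


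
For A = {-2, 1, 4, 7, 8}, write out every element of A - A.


A - A = {a - a' : a, a' ∈ A}.
Compute a - a' for each ordered pair (a, a'):
a = -2: -2--2=0, -2-1=-3, -2-4=-6, -2-7=-9, -2-8=-10
a = 1: 1--2=3, 1-1=0, 1-4=-3, 1-7=-6, 1-8=-7
a = 4: 4--2=6, 4-1=3, 4-4=0, 4-7=-3, 4-8=-4
a = 7: 7--2=9, 7-1=6, 7-4=3, 7-7=0, 7-8=-1
a = 8: 8--2=10, 8-1=7, 8-4=4, 8-7=1, 8-8=0
Collecting distinct values (and noting 0 appears from a-a):
A - A = {-10, -9, -7, -6, -4, -3, -1, 0, 1, 3, 4, 6, 7, 9, 10}
|A - A| = 15

A - A = {-10, -9, -7, -6, -4, -3, -1, 0, 1, 3, 4, 6, 7, 9, 10}


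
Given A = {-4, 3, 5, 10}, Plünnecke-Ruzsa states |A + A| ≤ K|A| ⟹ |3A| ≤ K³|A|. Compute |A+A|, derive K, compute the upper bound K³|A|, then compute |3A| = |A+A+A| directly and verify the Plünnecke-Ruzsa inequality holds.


|A| = 4.
Step 1: Compute A + A by enumerating all 16 pairs.
A + A = {-8, -1, 1, 6, 8, 10, 13, 15, 20}, so |A + A| = 9.
Step 2: Doubling constant K = |A + A|/|A| = 9/4 = 9/4 ≈ 2.2500.
Step 3: Plünnecke-Ruzsa gives |3A| ≤ K³·|A| = (2.2500)³ · 4 ≈ 45.5625.
Step 4: Compute 3A = A + A + A directly by enumerating all triples (a,b,c) ∈ A³; |3A| = 16.
Step 5: Check 16 ≤ 45.5625? Yes ✓.

K = 9/4, Plünnecke-Ruzsa bound K³|A| ≈ 45.5625, |3A| = 16, inequality holds.


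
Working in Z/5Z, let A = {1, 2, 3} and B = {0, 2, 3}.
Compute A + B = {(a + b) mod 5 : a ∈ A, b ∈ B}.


Work in Z/5Z: reduce every sum a + b modulo 5.
Enumerate all 9 pairs:
a = 1: 1+0=1, 1+2=3, 1+3=4
a = 2: 2+0=2, 2+2=4, 2+3=0
a = 3: 3+0=3, 3+2=0, 3+3=1
Distinct residues collected: {0, 1, 2, 3, 4}
|A + B| = 5 (out of 5 total residues).

A + B = {0, 1, 2, 3, 4}


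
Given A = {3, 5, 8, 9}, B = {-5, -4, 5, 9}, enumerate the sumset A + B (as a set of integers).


A + B = {a + b : a ∈ A, b ∈ B}.
Enumerate all |A|·|B| = 4·4 = 16 pairs (a, b) and collect distinct sums.
a = 3: 3+-5=-2, 3+-4=-1, 3+5=8, 3+9=12
a = 5: 5+-5=0, 5+-4=1, 5+5=10, 5+9=14
a = 8: 8+-5=3, 8+-4=4, 8+5=13, 8+9=17
a = 9: 9+-5=4, 9+-4=5, 9+5=14, 9+9=18
Collecting distinct sums: A + B = {-2, -1, 0, 1, 3, 4, 5, 8, 10, 12, 13, 14, 17, 18}
|A + B| = 14

A + B = {-2, -1, 0, 1, 3, 4, 5, 8, 10, 12, 13, 14, 17, 18}


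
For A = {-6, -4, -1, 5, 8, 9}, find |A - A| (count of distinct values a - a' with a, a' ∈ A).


A - A = {a - a' : a, a' ∈ A}; |A| = 6.
Bounds: 2|A|-1 ≤ |A - A| ≤ |A|² - |A| + 1, i.e. 11 ≤ |A - A| ≤ 31.
Note: 0 ∈ A - A always (from a - a). The set is symmetric: if d ∈ A - A then -d ∈ A - A.
Enumerate nonzero differences d = a - a' with a > a' (then include -d):
Positive differences: {1, 2, 3, 4, 5, 6, 9, 10, 11, 12, 13, 14, 15}
Full difference set: {0} ∪ (positive diffs) ∪ (negative diffs).
|A - A| = 1 + 2·13 = 27 (matches direct enumeration: 27).

|A - A| = 27
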